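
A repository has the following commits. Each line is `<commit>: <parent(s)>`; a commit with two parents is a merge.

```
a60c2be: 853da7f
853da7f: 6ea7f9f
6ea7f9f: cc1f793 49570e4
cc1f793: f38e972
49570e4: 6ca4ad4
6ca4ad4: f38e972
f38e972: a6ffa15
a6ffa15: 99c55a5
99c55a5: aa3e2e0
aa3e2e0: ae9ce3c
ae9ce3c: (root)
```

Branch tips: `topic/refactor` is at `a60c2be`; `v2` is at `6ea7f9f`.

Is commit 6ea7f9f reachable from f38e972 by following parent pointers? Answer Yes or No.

No

Ancestors of f38e972: {99c55a5, a6ffa15, aa3e2e0, ae9ce3c, f38e972}.
6ea7f9f is not in that set, so it is not an ancestor of f38e972.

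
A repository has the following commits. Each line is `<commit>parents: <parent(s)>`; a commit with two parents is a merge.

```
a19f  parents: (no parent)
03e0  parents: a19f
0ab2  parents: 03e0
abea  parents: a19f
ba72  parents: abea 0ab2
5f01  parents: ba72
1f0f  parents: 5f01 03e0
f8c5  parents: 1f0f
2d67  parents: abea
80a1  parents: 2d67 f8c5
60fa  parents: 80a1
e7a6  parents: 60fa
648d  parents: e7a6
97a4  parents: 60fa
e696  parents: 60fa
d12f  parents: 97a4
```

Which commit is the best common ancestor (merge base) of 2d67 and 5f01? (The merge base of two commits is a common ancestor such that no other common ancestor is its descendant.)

Ancestors of 2d67: {2d67, a19f, abea}.
Ancestors of 5f01: {03e0, 0ab2, 5f01, a19f, abea, ba72}.
Common ancestors: {a19f, abea}.
Among these, abea is not an ancestor of any other common ancestor — it is the merge base.

abea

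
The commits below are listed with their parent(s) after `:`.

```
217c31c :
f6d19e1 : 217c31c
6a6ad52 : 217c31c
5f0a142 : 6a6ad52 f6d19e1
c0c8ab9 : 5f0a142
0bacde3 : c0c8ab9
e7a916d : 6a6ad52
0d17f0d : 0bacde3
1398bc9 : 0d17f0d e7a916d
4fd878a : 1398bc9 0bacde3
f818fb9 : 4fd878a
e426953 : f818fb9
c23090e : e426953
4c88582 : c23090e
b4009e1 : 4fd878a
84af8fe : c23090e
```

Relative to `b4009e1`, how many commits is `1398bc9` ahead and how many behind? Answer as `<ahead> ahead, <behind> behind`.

0 ahead, 2 behind

Reachable from 1398bc9: {0bacde3, 0d17f0d, 1398bc9, 217c31c, 5f0a142, 6a6ad52, c0c8ab9, e7a916d, f6d19e1}.
Reachable from b4009e1: {0bacde3, 0d17f0d, 1398bc9, 217c31c, 4fd878a, 5f0a142, 6a6ad52, b4009e1, c0c8ab9, e7a916d, f6d19e1}.
Only in 1398bc9's history (ahead): {} — 0.
Only in b4009e1's history (behind): {4fd878a, b4009e1} — 2.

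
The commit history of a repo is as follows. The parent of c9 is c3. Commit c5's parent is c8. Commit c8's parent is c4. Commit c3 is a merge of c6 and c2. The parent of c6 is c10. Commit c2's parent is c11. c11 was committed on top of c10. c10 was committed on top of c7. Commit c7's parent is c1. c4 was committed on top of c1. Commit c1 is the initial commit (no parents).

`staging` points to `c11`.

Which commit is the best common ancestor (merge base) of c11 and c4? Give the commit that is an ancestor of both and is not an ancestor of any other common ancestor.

Ancestors of c11: {c1, c10, c11, c7}.
Ancestors of c4: {c1, c4}.
Common ancestors: {c1}.
The only common ancestor is c1, so it is the merge base.

c1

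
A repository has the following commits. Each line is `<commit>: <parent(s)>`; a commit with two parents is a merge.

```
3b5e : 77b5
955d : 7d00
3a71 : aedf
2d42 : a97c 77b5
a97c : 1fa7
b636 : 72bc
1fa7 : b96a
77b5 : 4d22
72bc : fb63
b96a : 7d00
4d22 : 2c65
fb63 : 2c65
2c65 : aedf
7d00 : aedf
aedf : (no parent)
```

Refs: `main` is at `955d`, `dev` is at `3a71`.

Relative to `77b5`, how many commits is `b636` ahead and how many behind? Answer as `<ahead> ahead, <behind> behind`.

Reachable from b636: {2c65, 72bc, aedf, b636, fb63}.
Reachable from 77b5: {2c65, 4d22, 77b5, aedf}.
Only in b636's history (ahead): {72bc, b636, fb63} — 3.
Only in 77b5's history (behind): {4d22, 77b5} — 2.

3 ahead, 2 behind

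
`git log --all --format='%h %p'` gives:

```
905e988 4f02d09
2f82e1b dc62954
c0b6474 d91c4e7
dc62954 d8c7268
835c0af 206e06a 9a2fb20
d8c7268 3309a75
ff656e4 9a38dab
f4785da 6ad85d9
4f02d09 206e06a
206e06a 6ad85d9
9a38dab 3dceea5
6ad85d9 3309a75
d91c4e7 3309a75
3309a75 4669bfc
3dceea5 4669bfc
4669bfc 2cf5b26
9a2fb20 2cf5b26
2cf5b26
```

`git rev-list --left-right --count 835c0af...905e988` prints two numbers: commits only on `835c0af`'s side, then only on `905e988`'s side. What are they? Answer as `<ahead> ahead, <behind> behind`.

Reachable from 835c0af: {206e06a, 2cf5b26, 3309a75, 4669bfc, 6ad85d9, 835c0af, 9a2fb20}.
Reachable from 905e988: {206e06a, 2cf5b26, 3309a75, 4669bfc, 4f02d09, 6ad85d9, 905e988}.
Only in 835c0af's history (ahead): {835c0af, 9a2fb20} — 2.
Only in 905e988's history (behind): {4f02d09, 905e988} — 2.

2 ahead, 2 behind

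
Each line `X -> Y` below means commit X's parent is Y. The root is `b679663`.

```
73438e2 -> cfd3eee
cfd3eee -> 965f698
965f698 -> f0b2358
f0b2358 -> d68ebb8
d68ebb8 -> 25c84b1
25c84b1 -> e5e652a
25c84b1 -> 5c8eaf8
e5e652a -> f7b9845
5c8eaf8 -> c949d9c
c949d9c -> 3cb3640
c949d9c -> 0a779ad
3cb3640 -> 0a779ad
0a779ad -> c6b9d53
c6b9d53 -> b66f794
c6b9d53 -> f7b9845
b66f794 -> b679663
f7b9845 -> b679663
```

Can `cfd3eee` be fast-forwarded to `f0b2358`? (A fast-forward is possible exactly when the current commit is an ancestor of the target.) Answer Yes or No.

A fast-forward from cfd3eee to f0b2358 is possible iff cfd3eee is an ancestor of f0b2358.
Ancestors of f0b2358: {0a779ad, 25c84b1, 3cb3640, 5c8eaf8, b66f794, b679663, c6b9d53, c949d9c, d68ebb8, e5e652a, f0b2358, f7b9845}.
cfd3eee is not among them, so fast-forward is not possible.

No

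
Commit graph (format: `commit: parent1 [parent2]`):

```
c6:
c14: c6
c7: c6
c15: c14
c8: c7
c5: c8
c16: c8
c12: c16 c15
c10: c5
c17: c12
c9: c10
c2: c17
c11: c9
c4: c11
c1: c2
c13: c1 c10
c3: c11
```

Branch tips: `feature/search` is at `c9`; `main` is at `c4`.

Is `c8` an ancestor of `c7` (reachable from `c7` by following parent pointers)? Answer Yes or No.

Ancestors of c7: {c6, c7}.
c8 is not in that set, so it is not an ancestor of c7.

No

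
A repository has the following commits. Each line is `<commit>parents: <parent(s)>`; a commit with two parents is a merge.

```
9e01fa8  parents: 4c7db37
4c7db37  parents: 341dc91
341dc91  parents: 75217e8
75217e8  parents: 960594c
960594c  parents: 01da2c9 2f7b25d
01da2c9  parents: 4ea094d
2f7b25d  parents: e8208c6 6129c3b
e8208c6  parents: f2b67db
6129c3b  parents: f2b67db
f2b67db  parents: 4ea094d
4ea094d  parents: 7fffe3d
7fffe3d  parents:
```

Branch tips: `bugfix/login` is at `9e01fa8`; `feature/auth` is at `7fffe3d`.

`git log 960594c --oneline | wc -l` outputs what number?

Walking parent pointers from 960594c: reachable set = {01da2c9, 2f7b25d, 4ea094d, 6129c3b, 7fffe3d, 960594c, e8208c6, f2b67db}.
That is 8 commits.

8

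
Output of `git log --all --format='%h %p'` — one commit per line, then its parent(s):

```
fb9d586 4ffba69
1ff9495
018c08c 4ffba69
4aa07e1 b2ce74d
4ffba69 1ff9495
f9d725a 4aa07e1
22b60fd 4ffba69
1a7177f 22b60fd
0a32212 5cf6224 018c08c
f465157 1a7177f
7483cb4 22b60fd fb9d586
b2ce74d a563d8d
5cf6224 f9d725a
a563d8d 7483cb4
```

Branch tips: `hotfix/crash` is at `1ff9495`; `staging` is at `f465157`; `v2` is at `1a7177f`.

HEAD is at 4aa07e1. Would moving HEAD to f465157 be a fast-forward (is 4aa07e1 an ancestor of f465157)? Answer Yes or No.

A fast-forward from 4aa07e1 to f465157 is possible iff 4aa07e1 is an ancestor of f465157.
Ancestors of f465157: {1a7177f, 1ff9495, 22b60fd, 4ffba69, f465157}.
4aa07e1 is not among them, so fast-forward is not possible.

No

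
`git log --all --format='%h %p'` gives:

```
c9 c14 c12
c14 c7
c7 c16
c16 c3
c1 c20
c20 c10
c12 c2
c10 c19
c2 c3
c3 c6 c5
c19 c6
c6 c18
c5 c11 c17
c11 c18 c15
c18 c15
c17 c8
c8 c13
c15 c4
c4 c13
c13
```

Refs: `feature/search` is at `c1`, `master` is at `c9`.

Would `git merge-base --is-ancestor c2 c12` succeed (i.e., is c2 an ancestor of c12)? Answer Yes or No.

Yes

Ancestors of c12 (commits reachable by following parents): {c11, c12, c13, c15, c17, c18, c2, c3, c4, c5, c6, c8}.
c2 is in that set, so it is an ancestor of c12.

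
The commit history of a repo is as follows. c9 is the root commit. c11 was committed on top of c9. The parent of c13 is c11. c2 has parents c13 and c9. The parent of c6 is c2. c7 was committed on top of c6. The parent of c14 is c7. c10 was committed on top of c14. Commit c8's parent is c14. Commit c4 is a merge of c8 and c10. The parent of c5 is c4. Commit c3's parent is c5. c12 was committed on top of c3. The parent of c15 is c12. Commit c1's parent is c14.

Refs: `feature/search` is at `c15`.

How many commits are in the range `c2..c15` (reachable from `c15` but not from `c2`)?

Reachable from c15: {c10, c11, c12, c13, c14, c15, c2, c3, c4, c5, c6, c7, c8, c9}.
Reachable from c2: {c11, c13, c2, c9}.
In c15's history but not c2's: {c10, c12, c14, c15, c3, c4, c5, c6, c7, c8} — 10 commits.

10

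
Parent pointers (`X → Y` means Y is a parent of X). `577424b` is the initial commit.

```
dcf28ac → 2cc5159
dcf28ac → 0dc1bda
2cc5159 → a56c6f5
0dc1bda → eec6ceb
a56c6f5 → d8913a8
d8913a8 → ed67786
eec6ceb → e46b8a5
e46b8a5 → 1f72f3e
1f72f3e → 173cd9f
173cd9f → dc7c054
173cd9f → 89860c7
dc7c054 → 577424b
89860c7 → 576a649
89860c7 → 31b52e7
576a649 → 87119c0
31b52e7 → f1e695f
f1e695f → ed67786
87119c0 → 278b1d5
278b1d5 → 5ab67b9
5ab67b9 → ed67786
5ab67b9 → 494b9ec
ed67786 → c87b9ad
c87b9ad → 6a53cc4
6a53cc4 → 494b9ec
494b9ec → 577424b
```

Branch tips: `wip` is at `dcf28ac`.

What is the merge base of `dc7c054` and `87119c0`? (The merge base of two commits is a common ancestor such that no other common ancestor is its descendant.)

Ancestors of dc7c054: {577424b, dc7c054}.
Ancestors of 87119c0: {278b1d5, 494b9ec, 577424b, 5ab67b9, 6a53cc4, 87119c0, c87b9ad, ed67786}.
Common ancestors: {577424b}.
The only common ancestor is 577424b, so it is the merge base.

577424b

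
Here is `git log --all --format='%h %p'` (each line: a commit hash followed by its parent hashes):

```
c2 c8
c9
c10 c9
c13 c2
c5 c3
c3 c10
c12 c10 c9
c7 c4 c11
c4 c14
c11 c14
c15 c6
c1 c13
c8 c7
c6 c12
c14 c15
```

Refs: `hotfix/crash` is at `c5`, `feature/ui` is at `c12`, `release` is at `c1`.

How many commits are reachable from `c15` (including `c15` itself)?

5

Walking parent pointers from c15: reachable set = {c10, c12, c15, c6, c9}.
That is 5 commits.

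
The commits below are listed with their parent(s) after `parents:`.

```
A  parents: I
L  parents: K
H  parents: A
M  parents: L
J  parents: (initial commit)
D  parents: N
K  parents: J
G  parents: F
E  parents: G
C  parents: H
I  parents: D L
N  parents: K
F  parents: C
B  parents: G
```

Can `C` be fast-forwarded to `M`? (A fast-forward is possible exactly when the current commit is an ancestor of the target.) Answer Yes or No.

No

A fast-forward from C to M is possible iff C is an ancestor of M.
Ancestors of M: {J, K, L, M}.
C is not among them, so fast-forward is not possible.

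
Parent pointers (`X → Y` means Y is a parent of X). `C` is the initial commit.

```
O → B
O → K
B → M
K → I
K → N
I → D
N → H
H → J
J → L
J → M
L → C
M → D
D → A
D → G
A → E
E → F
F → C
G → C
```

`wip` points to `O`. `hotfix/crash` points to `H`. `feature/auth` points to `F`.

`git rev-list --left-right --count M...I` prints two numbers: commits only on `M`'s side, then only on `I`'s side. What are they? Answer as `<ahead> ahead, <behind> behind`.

1 ahead, 1 behind

Reachable from M: {A, C, D, E, F, G, M}.
Reachable from I: {A, C, D, E, F, G, I}.
Only in M's history (ahead): {M} — 1.
Only in I's history (behind): {I} — 1.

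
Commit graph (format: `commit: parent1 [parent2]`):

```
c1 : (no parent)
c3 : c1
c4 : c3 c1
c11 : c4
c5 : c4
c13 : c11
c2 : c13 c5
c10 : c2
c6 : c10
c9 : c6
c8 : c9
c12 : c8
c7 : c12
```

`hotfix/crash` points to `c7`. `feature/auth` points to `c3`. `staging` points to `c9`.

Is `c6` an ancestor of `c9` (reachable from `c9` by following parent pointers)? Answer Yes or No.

Yes

Ancestors of c9 (commits reachable by following parents): {c1, c10, c11, c13, c2, c3, c4, c5, c6, c9}.
c6 is in that set, so it is an ancestor of c9.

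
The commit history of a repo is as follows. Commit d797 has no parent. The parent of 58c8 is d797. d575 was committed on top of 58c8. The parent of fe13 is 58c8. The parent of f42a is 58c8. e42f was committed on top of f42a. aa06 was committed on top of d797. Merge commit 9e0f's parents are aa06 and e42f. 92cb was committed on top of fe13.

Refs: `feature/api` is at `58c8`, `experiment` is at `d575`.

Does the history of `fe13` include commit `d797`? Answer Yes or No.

Yes

Ancestors of fe13 (commits reachable by following parents): {58c8, d797, fe13}.
d797 is in that set, so it is an ancestor of fe13.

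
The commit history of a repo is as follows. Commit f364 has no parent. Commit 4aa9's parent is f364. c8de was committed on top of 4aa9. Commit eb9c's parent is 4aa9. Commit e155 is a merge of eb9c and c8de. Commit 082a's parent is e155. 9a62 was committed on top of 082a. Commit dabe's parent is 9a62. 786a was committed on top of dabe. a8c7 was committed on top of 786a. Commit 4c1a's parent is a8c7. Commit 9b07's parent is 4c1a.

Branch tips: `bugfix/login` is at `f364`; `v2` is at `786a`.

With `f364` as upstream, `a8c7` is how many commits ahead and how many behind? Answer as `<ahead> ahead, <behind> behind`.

9 ahead, 0 behind

Reachable from a8c7: {082a, 4aa9, 786a, 9a62, a8c7, c8de, dabe, e155, eb9c, f364}.
Reachable from f364: {f364}.
Only in a8c7's history (ahead): {082a, 4aa9, 786a, 9a62, a8c7, c8de, dabe, e155, eb9c} — 9.
Only in f364's history (behind): {} — 0.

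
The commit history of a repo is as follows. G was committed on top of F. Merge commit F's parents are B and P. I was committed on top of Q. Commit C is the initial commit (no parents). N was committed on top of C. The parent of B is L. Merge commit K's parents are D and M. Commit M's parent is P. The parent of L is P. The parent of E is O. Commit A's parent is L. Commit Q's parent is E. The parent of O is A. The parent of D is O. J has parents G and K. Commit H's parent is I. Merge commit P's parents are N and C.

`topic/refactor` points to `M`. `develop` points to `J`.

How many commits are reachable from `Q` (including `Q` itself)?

Walking parent pointers from Q: reachable set = {A, C, E, L, N, O, P, Q}.
That is 8 commits.

8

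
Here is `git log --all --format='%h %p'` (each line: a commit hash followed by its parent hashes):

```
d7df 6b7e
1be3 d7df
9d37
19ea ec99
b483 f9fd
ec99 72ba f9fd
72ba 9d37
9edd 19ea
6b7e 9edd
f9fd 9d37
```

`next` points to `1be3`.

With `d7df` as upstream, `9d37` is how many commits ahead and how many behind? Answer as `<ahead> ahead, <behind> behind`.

Reachable from 9d37: {9d37}.
Reachable from d7df: {19ea, 6b7e, 72ba, 9d37, 9edd, d7df, ec99, f9fd}.
Only in 9d37's history (ahead): {} — 0.
Only in d7df's history (behind): {19ea, 6b7e, 72ba, 9edd, d7df, ec99, f9fd} — 7.

0 ahead, 7 behind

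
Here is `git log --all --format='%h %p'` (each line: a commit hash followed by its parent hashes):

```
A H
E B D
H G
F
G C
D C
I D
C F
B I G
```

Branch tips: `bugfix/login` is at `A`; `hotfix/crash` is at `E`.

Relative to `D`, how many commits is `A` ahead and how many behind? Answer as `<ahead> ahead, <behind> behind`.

Reachable from A: {A, C, F, G, H}.
Reachable from D: {C, D, F}.
Only in A's history (ahead): {A, G, H} — 3.
Only in D's history (behind): {D} — 1.

3 ahead, 1 behind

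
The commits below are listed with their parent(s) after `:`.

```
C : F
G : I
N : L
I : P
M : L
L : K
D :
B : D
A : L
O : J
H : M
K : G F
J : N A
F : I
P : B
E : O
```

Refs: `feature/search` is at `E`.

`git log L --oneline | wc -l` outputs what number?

Walking parent pointers from L: reachable set = {B, D, F, G, I, K, L, P}.
That is 8 commits.

8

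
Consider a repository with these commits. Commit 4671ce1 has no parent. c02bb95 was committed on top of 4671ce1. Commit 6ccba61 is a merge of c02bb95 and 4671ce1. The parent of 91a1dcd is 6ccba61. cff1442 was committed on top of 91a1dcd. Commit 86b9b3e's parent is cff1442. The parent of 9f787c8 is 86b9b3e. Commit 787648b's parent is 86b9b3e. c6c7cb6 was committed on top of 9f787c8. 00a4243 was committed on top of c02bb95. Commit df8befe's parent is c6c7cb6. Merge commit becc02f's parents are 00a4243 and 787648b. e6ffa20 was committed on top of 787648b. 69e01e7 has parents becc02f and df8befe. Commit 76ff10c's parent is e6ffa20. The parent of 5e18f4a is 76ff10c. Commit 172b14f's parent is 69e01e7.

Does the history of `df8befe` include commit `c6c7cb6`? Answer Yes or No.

Ancestors of df8befe (commits reachable by following parents): {4671ce1, 6ccba61, 86b9b3e, 91a1dcd, 9f787c8, c02bb95, c6c7cb6, cff1442, df8befe}.
c6c7cb6 is in that set, so it is an ancestor of df8befe.

Yes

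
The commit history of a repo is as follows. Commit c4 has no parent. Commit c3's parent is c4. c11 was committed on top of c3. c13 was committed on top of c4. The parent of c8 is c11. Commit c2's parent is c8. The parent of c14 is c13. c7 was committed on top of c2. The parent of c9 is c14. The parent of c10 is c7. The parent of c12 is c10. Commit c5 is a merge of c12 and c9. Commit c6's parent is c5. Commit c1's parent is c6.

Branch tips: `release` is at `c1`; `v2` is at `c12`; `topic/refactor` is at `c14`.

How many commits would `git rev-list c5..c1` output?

2

Reachable from c1: {c1, c10, c11, c12, c13, c14, c2, c3, c4, c5, c6, c7, c8, c9}.
Reachable from c5: {c10, c11, c12, c13, c14, c2, c3, c4, c5, c7, c8, c9}.
In c1's history but not c5's: {c1, c6} — 2 commits.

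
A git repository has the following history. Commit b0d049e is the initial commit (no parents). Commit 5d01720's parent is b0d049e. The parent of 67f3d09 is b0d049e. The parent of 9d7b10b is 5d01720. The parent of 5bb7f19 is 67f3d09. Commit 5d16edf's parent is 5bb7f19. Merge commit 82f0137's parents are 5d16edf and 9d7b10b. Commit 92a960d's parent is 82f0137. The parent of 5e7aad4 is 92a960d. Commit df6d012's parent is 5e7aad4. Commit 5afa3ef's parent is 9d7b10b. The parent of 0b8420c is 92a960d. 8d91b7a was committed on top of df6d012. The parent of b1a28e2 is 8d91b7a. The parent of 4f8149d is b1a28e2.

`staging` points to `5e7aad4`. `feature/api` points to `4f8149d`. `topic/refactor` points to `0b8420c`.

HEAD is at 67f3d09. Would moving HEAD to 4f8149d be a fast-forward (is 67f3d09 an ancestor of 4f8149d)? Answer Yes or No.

Yes

A fast-forward from 67f3d09 to 4f8149d is possible iff 67f3d09 is an ancestor of 4f8149d.
Ancestors of 4f8149d: {4f8149d, 5bb7f19, 5d01720, 5d16edf, 5e7aad4, 67f3d09, 82f0137, 8d91b7a, 92a960d, 9d7b10b, b0d049e, b1a28e2, df6d012}.
67f3d09 is among them, so fast-forward is possible.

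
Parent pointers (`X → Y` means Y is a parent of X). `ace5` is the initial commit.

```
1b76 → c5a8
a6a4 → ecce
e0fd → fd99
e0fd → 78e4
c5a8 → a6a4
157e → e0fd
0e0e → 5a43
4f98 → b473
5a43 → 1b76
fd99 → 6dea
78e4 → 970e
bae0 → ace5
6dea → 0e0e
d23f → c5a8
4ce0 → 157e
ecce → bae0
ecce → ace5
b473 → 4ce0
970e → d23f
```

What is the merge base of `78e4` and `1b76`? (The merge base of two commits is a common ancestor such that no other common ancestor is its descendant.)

Ancestors of 78e4: {78e4, 970e, a6a4, ace5, bae0, c5a8, d23f, ecce}.
Ancestors of 1b76: {1b76, a6a4, ace5, bae0, c5a8, ecce}.
Common ancestors: {a6a4, ace5, bae0, c5a8, ecce}.
Among these, c5a8 is not an ancestor of any other common ancestor — it is the merge base.

c5a8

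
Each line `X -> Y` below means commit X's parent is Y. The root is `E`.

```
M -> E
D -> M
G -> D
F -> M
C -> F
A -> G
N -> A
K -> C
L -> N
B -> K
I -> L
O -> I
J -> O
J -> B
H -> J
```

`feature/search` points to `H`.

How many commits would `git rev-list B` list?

Walking parent pointers from B: reachable set = {B, C, E, F, K, M}.
That is 6 commits.

6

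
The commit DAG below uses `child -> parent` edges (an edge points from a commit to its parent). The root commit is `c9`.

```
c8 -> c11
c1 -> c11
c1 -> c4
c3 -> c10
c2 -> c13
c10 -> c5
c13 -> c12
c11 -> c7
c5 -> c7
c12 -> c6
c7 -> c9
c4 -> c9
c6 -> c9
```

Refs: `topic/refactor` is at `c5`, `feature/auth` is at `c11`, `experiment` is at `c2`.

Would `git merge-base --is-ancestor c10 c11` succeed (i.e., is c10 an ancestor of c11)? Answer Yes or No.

No

Ancestors of c11: {c11, c7, c9}.
c10 is not in that set, so it is not an ancestor of c11.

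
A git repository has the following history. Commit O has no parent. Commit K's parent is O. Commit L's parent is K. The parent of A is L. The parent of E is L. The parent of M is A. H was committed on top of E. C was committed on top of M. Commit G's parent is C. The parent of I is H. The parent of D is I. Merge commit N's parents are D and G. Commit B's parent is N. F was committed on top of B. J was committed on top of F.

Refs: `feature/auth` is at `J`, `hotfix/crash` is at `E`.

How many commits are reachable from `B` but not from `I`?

7

Reachable from B: {A, B, C, D, E, G, H, I, K, L, M, N, O}.
Reachable from I: {E, H, I, K, L, O}.
In B's history but not I's: {A, B, C, D, G, M, N} — 7 commits.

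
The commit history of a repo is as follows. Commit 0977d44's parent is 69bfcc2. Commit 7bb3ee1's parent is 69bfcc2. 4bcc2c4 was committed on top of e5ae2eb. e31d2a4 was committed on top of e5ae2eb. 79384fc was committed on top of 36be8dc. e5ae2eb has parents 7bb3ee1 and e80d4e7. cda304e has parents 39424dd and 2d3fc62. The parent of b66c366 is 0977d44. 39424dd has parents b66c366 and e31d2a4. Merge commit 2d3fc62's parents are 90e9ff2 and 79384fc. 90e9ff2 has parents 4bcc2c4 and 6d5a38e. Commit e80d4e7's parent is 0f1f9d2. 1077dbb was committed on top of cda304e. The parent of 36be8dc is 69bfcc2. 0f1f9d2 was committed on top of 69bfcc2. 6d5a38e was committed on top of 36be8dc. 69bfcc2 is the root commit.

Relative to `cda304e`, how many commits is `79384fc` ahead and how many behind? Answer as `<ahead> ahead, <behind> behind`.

Reachable from 79384fc: {36be8dc, 69bfcc2, 79384fc}.
Reachable from cda304e: {0977d44, 0f1f9d2, 2d3fc62, 36be8dc, 39424dd, 4bcc2c4, 69bfcc2, 6d5a38e, 79384fc, 7bb3ee1, 90e9ff2, b66c366, cda304e, e31d2a4, e5ae2eb, e80d4e7}.
Only in 79384fc's history (ahead): {} — 0.
Only in cda304e's history (behind): {0977d44, 0f1f9d2, 2d3fc62, 39424dd, 4bcc2c4, 6d5a38e, 7bb3ee1, 90e9ff2, b66c366, cda304e, e31d2a4, e5ae2eb, e80d4e7} — 13.

0 ahead, 13 behind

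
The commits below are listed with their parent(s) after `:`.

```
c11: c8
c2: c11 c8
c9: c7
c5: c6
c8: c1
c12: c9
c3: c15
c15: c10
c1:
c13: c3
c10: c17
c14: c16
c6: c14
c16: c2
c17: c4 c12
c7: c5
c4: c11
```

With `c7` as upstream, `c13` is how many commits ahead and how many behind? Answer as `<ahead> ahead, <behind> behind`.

8 ahead, 0 behind

Reachable from c13: {c1, c10, c11, c12, c13, c14, c15, c16, c17, c2, c3, c4, c5, c6, c7, c8, c9}.
Reachable from c7: {c1, c11, c14, c16, c2, c5, c6, c7, c8}.
Only in c13's history (ahead): {c10, c12, c13, c15, c17, c3, c4, c9} — 8.
Only in c7's history (behind): {} — 0.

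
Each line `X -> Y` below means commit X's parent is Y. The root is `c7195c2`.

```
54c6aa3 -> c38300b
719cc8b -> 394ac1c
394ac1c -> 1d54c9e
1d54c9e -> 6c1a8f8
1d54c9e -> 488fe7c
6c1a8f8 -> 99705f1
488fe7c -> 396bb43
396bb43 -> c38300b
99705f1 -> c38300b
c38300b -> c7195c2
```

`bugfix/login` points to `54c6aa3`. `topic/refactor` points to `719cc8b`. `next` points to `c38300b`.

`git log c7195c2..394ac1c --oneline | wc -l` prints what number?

Reachable from 394ac1c: {1d54c9e, 394ac1c, 396bb43, 488fe7c, 6c1a8f8, 99705f1, c38300b, c7195c2}.
Reachable from c7195c2: {c7195c2}.
In 394ac1c's history but not c7195c2's: {1d54c9e, 394ac1c, 396bb43, 488fe7c, 6c1a8f8, 99705f1, c38300b} — 7 commits.

7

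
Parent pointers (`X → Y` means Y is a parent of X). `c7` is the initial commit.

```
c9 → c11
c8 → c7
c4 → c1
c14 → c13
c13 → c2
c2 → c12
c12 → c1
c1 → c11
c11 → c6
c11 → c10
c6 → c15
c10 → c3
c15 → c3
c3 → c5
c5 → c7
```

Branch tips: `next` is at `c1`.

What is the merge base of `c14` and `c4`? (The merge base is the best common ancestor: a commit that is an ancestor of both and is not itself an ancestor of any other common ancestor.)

Ancestors of c14: {c1, c10, c11, c12, c13, c14, c15, c2, c3, c5, c6, c7}.
Ancestors of c4: {c1, c10, c11, c15, c3, c4, c5, c6, c7}.
Common ancestors: {c1, c10, c11, c15, c3, c5, c6, c7}.
Among these, c1 is not an ancestor of any other common ancestor — it is the merge base.

c1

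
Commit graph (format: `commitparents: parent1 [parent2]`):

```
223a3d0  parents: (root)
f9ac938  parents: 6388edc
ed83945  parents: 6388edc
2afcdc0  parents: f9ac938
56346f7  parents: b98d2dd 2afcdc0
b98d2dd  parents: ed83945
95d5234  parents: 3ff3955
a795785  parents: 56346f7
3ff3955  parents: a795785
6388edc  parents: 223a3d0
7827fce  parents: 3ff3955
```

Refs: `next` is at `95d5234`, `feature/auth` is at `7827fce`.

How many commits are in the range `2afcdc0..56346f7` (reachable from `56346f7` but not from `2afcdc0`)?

Reachable from 56346f7: {223a3d0, 2afcdc0, 56346f7, 6388edc, b98d2dd, ed83945, f9ac938}.
Reachable from 2afcdc0: {223a3d0, 2afcdc0, 6388edc, f9ac938}.
In 56346f7's history but not 2afcdc0's: {56346f7, b98d2dd, ed83945} — 3 commits.

3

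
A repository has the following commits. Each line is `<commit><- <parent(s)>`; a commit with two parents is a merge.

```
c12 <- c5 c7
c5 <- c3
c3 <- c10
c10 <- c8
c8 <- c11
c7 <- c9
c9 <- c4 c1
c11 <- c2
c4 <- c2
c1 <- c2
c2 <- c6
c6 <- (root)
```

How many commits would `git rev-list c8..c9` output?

3

Reachable from c9: {c1, c2, c4, c6, c9}.
Reachable from c8: {c11, c2, c6, c8}.
In c9's history but not c8's: {c1, c4, c9} — 3 commits.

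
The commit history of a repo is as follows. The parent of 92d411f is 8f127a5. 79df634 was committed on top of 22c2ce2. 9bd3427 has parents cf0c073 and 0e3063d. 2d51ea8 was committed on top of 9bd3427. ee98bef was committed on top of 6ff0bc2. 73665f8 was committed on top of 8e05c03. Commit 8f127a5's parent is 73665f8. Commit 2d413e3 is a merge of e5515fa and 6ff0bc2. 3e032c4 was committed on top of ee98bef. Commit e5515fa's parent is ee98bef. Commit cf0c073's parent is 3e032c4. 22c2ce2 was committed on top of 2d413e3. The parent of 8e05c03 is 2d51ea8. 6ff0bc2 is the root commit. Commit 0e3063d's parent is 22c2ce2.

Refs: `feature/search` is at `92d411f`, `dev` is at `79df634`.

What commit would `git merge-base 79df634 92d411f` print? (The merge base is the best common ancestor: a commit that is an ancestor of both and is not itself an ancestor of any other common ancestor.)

Ancestors of 79df634: {22c2ce2, 2d413e3, 6ff0bc2, 79df634, e5515fa, ee98bef}.
Ancestors of 92d411f: {0e3063d, 22c2ce2, 2d413e3, 2d51ea8, 3e032c4, 6ff0bc2, 73665f8, 8e05c03, 8f127a5, 92d411f, 9bd3427, cf0c073, e5515fa, ee98bef}.
Common ancestors: {22c2ce2, 2d413e3, 6ff0bc2, e5515fa, ee98bef}.
Among these, 22c2ce2 is not an ancestor of any other common ancestor — it is the merge base.

22c2ce2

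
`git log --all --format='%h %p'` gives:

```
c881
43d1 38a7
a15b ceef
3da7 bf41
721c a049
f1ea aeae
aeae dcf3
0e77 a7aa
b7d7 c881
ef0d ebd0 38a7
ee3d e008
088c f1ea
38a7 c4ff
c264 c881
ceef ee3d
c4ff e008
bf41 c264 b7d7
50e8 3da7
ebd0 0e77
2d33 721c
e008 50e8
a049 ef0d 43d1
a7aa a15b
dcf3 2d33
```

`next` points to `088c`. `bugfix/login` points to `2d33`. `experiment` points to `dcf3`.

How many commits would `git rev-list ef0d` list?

Walking parent pointers from ef0d: reachable set = {0e77, 38a7, 3da7, 50e8, a15b, a7aa, b7d7, bf41, c264, c4ff, c881, ceef, e008, ebd0, ee3d, ef0d}.
That is 16 commits.

16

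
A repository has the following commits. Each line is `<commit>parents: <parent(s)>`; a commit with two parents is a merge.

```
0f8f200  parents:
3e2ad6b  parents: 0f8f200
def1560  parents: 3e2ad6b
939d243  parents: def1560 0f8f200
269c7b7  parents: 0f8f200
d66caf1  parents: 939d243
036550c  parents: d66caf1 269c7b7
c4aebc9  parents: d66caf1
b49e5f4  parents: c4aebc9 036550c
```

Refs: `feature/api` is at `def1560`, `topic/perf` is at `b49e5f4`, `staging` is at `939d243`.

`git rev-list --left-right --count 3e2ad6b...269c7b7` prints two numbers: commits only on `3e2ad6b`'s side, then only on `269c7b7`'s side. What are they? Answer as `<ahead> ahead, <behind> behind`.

Reachable from 3e2ad6b: {0f8f200, 3e2ad6b}.
Reachable from 269c7b7: {0f8f200, 269c7b7}.
Only in 3e2ad6b's history (ahead): {3e2ad6b} — 1.
Only in 269c7b7's history (behind): {269c7b7} — 1.

1 ahead, 1 behind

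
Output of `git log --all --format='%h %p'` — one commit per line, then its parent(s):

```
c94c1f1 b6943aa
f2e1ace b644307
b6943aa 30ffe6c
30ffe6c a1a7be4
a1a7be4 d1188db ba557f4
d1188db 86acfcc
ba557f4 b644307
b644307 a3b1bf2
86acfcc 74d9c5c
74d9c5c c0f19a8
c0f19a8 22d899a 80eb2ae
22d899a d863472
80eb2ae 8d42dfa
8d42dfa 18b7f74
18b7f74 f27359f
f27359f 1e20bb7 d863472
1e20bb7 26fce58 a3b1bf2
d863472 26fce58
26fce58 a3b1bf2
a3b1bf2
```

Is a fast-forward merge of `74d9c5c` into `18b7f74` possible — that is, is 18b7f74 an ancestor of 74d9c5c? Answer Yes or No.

A fast-forward from 18b7f74 to 74d9c5c is possible iff 18b7f74 is an ancestor of 74d9c5c.
Ancestors of 74d9c5c: {18b7f74, 1e20bb7, 22d899a, 26fce58, 74d9c5c, 80eb2ae, 8d42dfa, a3b1bf2, c0f19a8, d863472, f27359f}.
18b7f74 is among them, so fast-forward is possible.

Yes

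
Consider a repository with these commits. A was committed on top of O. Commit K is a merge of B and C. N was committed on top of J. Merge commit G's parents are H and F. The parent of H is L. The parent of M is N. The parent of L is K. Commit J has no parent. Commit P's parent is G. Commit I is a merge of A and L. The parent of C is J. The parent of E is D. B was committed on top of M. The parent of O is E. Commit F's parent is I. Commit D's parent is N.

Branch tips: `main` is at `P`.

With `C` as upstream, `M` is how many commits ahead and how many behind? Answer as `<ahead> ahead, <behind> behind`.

2 ahead, 1 behind

Reachable from M: {J, M, N}.
Reachable from C: {C, J}.
Only in M's history (ahead): {M, N} — 2.
Only in C's history (behind): {C} — 1.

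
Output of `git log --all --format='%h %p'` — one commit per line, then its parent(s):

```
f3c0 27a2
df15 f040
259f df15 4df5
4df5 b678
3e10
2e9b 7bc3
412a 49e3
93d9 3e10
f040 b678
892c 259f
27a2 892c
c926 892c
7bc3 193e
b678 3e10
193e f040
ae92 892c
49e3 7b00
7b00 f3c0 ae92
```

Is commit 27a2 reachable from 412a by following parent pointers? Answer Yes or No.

Yes

Ancestors of 412a (commits reachable by following parents): {259f, 27a2, 3e10, 412a, 49e3, 4df5, 7b00, 892c, ae92, b678, df15, f040, f3c0}.
27a2 is in that set, so it is an ancestor of 412a.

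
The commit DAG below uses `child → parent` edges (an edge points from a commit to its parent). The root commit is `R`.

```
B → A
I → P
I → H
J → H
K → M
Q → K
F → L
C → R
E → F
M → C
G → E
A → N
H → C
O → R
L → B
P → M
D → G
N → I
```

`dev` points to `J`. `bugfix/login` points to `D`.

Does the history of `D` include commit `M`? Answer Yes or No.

Ancestors of D (commits reachable by following parents): {A, B, C, D, E, F, G, H, I, L, M, N, P, R}.
M is in that set, so it is an ancestor of D.

Yes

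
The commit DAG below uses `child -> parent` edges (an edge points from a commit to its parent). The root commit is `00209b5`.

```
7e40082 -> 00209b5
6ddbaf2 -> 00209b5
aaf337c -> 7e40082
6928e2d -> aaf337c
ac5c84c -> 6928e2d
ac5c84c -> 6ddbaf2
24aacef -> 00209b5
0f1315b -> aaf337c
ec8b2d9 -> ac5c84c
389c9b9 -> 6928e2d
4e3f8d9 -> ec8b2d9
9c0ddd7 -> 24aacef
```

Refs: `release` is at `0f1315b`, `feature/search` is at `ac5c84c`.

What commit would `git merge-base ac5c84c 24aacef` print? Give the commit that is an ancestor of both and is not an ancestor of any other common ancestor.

Ancestors of ac5c84c: {00209b5, 6928e2d, 6ddbaf2, 7e40082, aaf337c, ac5c84c}.
Ancestors of 24aacef: {00209b5, 24aacef}.
Common ancestors: {00209b5}.
The only common ancestor is 00209b5, so it is the merge base.

00209b5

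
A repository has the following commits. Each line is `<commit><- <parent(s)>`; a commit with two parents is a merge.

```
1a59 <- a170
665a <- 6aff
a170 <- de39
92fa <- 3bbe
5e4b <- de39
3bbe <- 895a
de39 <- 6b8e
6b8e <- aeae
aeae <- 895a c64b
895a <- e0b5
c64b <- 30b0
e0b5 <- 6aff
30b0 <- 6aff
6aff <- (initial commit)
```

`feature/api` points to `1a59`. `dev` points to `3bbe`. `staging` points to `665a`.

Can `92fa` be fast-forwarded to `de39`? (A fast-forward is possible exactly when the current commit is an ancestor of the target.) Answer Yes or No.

A fast-forward from 92fa to de39 is possible iff 92fa is an ancestor of de39.
Ancestors of de39: {30b0, 6aff, 6b8e, 895a, aeae, c64b, de39, e0b5}.
92fa is not among them, so fast-forward is not possible.

No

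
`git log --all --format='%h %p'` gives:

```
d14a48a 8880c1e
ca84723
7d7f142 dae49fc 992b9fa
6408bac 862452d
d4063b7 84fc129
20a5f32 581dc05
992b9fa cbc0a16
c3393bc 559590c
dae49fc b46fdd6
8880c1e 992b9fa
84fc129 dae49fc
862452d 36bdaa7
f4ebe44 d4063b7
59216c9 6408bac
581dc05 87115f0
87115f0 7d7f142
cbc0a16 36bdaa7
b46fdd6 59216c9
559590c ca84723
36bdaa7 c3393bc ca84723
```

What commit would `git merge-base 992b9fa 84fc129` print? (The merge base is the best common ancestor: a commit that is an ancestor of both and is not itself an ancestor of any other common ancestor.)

36bdaa7

Ancestors of 992b9fa: {36bdaa7, 559590c, 992b9fa, c3393bc, ca84723, cbc0a16}.
Ancestors of 84fc129: {36bdaa7, 559590c, 59216c9, 6408bac, 84fc129, 862452d, b46fdd6, c3393bc, ca84723, dae49fc}.
Common ancestors: {36bdaa7, 559590c, c3393bc, ca84723}.
Among these, 36bdaa7 is not an ancestor of any other common ancestor — it is the merge base.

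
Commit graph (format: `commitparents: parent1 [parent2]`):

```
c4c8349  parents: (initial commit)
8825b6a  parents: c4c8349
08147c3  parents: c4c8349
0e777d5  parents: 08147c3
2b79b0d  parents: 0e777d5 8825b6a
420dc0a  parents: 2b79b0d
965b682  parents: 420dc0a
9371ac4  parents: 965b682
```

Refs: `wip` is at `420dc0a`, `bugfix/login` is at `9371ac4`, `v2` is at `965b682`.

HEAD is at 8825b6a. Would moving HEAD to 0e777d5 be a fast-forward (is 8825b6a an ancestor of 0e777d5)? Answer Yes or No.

No

A fast-forward from 8825b6a to 0e777d5 is possible iff 8825b6a is an ancestor of 0e777d5.
Ancestors of 0e777d5: {08147c3, 0e777d5, c4c8349}.
8825b6a is not among them, so fast-forward is not possible.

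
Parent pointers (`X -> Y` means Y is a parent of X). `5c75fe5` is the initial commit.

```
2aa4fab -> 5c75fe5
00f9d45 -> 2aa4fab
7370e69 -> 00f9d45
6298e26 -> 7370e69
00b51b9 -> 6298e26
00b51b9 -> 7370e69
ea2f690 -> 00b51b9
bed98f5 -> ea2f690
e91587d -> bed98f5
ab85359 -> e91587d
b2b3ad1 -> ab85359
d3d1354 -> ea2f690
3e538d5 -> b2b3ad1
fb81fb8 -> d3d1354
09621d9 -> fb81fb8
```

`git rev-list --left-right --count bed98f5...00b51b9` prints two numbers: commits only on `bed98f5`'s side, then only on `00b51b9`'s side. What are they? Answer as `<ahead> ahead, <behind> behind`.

2 ahead, 0 behind

Reachable from bed98f5: {00b51b9, 00f9d45, 2aa4fab, 5c75fe5, 6298e26, 7370e69, bed98f5, ea2f690}.
Reachable from 00b51b9: {00b51b9, 00f9d45, 2aa4fab, 5c75fe5, 6298e26, 7370e69}.
Only in bed98f5's history (ahead): {bed98f5, ea2f690} — 2.
Only in 00b51b9's history (behind): {} — 0.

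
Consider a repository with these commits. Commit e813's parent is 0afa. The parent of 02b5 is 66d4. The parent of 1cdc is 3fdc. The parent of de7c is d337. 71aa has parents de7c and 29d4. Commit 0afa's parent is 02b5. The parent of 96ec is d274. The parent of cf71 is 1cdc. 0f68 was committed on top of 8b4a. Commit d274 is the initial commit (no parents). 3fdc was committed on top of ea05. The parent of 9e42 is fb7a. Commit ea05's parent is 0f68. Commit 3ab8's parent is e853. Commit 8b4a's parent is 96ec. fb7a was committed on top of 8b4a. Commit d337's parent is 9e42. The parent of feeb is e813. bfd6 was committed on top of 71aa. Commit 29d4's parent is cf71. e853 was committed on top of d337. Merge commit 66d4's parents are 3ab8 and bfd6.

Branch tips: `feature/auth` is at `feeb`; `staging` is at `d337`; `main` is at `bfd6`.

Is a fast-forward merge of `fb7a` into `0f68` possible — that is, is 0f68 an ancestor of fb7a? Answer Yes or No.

No

A fast-forward from 0f68 to fb7a is possible iff 0f68 is an ancestor of fb7a.
Ancestors of fb7a: {8b4a, 96ec, d274, fb7a}.
0f68 is not among them, so fast-forward is not possible.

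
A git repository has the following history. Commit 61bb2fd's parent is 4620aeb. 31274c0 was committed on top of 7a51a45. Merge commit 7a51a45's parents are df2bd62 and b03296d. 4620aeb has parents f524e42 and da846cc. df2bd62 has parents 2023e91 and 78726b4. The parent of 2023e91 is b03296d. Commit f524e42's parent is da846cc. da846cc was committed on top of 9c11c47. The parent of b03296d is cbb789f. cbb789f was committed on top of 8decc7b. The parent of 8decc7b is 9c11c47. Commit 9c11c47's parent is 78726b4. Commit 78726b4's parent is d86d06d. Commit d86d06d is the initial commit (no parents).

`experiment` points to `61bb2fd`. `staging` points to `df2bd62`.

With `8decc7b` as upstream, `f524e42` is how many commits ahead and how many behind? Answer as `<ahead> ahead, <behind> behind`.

2 ahead, 1 behind

Reachable from f524e42: {78726b4, 9c11c47, d86d06d, da846cc, f524e42}.
Reachable from 8decc7b: {78726b4, 8decc7b, 9c11c47, d86d06d}.
Only in f524e42's history (ahead): {da846cc, f524e42} — 2.
Only in 8decc7b's history (behind): {8decc7b} — 1.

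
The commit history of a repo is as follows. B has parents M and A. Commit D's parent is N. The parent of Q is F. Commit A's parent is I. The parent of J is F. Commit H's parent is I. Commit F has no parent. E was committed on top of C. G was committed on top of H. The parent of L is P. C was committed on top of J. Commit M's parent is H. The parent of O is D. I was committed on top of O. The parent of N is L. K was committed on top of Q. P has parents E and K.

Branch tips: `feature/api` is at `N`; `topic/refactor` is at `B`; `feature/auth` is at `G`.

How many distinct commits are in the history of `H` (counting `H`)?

13

Walking parent pointers from H: reachable set = {C, D, E, F, H, I, J, K, L, N, O, P, Q}.
That is 13 commits.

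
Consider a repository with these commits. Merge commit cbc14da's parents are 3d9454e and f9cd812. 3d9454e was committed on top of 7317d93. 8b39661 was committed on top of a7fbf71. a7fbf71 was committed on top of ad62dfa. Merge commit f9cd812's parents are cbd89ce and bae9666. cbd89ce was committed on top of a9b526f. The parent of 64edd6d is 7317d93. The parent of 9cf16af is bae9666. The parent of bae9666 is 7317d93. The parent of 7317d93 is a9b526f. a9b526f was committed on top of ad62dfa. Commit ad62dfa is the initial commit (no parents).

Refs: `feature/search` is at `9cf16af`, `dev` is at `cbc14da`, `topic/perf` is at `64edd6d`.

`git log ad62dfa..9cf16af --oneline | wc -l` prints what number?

4

Reachable from 9cf16af: {7317d93, 9cf16af, a9b526f, ad62dfa, bae9666}.
Reachable from ad62dfa: {ad62dfa}.
In 9cf16af's history but not ad62dfa's: {7317d93, 9cf16af, a9b526f, bae9666} — 4 commits.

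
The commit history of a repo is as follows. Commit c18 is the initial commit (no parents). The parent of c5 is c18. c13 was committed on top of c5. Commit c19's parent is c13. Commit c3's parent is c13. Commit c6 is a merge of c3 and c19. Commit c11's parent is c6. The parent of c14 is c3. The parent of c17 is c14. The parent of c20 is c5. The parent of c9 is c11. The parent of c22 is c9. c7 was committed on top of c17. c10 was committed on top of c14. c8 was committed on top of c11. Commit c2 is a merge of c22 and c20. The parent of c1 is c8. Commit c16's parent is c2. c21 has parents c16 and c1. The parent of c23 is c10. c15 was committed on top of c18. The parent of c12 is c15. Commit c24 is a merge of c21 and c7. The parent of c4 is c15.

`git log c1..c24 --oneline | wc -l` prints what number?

10

Reachable from c24: {c1, c11, c13, c14, c16, c17, c18, c19, c2, c20, c21, c22, c24, c3, c5, c6, c7, c8, c9}.
Reachable from c1: {c1, c11, c13, c18, c19, c3, c5, c6, c8}.
In c24's history but not c1's: {c14, c16, c17, c2, c20, c21, c22, c24, c7, c9} — 10 commits.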